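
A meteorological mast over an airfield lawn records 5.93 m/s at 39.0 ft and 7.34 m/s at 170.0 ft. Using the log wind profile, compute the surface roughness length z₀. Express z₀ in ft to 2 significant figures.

Log law: V(z) ∝ ln(z/z₀). With r = V₁/V₂ = 5.93/7.34 = 0.80790,
r · ln(z₂/z₀) = ln(z₁/z₀) ⇒ ln z₀ = (ln z₁ − r·ln z₂)/(1 − r)
ln z₀ = (3.66356 − 0.80790×5.13580) / 0.19210 = -2.5282
z₀ = exp(-2.5282) = 0.07980 ft

z₀ ≈ 0.080 ft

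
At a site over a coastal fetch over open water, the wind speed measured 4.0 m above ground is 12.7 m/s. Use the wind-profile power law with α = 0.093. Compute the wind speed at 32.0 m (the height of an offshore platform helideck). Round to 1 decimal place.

15.4 m/s

Power-law profile: V₂ = V₁ · (z₂/z₁)^α
V₂ = 12.7 × (32.0/4.0)^0.093 = 12.7 × (8.0000)^0.093
    = 12.7 × 1.2134 = 15.4096 m/s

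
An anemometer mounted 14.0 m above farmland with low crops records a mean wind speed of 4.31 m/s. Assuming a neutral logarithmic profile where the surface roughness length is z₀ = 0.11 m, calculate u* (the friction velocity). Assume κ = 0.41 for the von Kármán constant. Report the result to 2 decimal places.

Log law: V(z) = (u*/κ) · ln(z/z₀) ⇒ u* = κ · V / ln(z/z₀)
u* = 0.41 × 4.31 / ln(14.0/0.11) = 0.41 × 4.31 / 4.8463
   = 1.7671 / 4.8463 = 0.3646 m/s

u* ≈ 0.36 m/s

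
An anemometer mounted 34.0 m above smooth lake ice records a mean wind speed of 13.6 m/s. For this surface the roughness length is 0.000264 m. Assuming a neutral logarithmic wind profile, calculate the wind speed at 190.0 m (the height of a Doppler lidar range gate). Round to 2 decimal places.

15.59 m/s

Log law: V(z) ∝ ln(z/z₀), so V₂/V₁ = ln(z₂/z₀) / ln(z₁/z₀).
ln(190.0/0.000264) = 13.4866, ln(34.0/0.000264) = 11.7659
V₂ = 13.6 × 13.4866/11.7659 = 13.6 × 1.1462 = 15.5889 m/s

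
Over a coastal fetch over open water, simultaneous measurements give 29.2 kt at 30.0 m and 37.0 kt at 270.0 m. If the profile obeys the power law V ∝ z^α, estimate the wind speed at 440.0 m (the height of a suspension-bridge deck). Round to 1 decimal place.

39.0 kt

First find α: α = ln(V₂/V₁)/ln(z₂/z₁) = ln(37.0/29.2)/ln(270.0/30.0) = 0.23675/2.19722 = 0.1077
Extrapolate from 270.0 m to 440.0 m: V₃ = 37.0 × (440.0/270.0)^0.1077 = 37.0 × 1.0540 = 38.9991 kt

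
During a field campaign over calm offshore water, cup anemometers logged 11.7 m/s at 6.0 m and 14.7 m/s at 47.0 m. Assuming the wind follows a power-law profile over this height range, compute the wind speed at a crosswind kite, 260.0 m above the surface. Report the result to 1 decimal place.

First find α: α = ln(V₂/V₁)/ln(z₂/z₁) = ln(14.7/11.7)/ln(47.0/6.0) = 0.22826/2.05839 = 0.1109
Extrapolate from 47.0 m to 260.0 m: V₃ = 14.7 × (260.0/47.0)^0.1109 = 14.7 × 1.2089 = 17.7704 m/s

17.8 m/s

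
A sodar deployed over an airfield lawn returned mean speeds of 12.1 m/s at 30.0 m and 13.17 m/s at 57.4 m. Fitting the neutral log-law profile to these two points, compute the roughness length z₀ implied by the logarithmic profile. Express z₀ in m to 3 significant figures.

z₀ ≈ 0.0195 m

Log law: V(z) ∝ ln(z/z₀). With r = V₁/V₂ = 12.1/13.17 = 0.91875,
r · ln(z₂/z₀) = ln(z₁/z₀) ⇒ ln z₀ = (ln z₁ − r·ln z₂)/(1 − r)
ln z₀ = (3.40120 − 0.91875×4.05004) / 0.08125 = -3.9362
z₀ = exp(-3.9362) = 0.01952 m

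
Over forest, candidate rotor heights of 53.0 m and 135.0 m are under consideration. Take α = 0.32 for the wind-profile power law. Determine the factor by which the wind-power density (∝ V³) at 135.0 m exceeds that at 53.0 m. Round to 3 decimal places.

Speed ratio: V_B/V_A = (z_B/z_A)^α = (135.0/53.0)^0.32 = (2.5472)^0.32 = 1.34877
Power-density ratio: P_B/P_A = (V_B/V_A)³ = (1.34877)³ = 2.45367

2.454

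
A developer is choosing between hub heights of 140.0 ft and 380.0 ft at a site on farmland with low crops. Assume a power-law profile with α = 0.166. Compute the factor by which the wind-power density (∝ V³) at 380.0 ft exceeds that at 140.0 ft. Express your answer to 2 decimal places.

Speed ratio: V_B/V_A = (z_B/z_A)^α = (380.0/140.0)^0.166 = (2.7143)^0.166 = 1.18028
Power-density ratio: P_B/P_A = (V_B/V_A)³ = (1.18028)³ = 1.64422

1.64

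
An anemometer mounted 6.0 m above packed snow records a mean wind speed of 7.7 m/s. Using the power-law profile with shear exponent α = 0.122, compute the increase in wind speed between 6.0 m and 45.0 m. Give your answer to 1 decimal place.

2.1 m/s

Power law: V₂ = V₁ · (z₂/z₁)^α = 7.7 × (7.5000)^0.122 = 9.8457 m/s
ΔV = 9.8457 − 7.7 = 2.1457 m/s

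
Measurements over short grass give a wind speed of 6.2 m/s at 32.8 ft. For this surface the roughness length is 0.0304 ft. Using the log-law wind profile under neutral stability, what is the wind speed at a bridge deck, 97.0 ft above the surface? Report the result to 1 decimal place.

7.2 m/s

Log law: V(z) ∝ ln(z/z₀), so V₂/V₁ = ln(z₂/z₀) / ln(z₁/z₀).
ln(97.0/0.0304) = 8.0680, ln(32.8/0.0304) = 6.9837
V₂ = 6.2 × 8.0680/6.9837 = 6.2 × 1.1553 = 7.1626 m/s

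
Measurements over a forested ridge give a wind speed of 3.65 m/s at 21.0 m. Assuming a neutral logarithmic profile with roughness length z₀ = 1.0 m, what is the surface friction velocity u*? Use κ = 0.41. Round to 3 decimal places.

Log law: V(z) = (u*/κ) · ln(z/z₀) ⇒ u* = κ · V / ln(z/z₀)
u* = 0.41 × 3.65 / ln(21.0/1.0) = 0.41 × 3.65 / 3.0445
   = 1.4965 / 3.0445 = 0.4915 m/s

u* ≈ 0.492 m/s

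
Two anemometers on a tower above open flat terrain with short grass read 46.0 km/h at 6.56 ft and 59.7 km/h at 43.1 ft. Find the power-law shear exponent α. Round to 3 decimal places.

Power law: V₂/V₁ = (z₂/z₁)^α ⇒ α = ln(V₂/V₁) / ln(z₂/z₁)
α = ln(59.7/46.0) / ln(43.1/6.56) = ln(1.2978) / ln(6.5701)
  = 0.26069 / 1.88253 = 0.13848

α ≈ 0.138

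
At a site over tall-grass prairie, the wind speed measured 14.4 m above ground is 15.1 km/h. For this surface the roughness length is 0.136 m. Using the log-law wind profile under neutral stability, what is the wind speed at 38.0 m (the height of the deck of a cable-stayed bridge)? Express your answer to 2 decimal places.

18.24 km/h

Log law: V(z) ∝ ln(z/z₀), so V₂/V₁ = ln(z₂/z₀) / ln(z₁/z₀).
ln(38.0/0.136) = 5.6327, ln(14.4/0.136) = 4.6623
V₂ = 15.1 × 5.6327/4.6623 = 15.1 × 1.2081 = 18.2427 km/h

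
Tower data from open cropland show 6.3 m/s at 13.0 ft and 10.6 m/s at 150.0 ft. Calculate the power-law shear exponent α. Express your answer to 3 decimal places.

Power law: V₂/V₁ = (z₂/z₁)^α ⇒ α = ln(V₂/V₁) / ln(z₂/z₁)
α = ln(10.6/6.3) / ln(150.0/13.0) = ln(1.6825) / ln(11.5385)
  = 0.52030 / 2.44569 = 0.21274

α ≈ 0.213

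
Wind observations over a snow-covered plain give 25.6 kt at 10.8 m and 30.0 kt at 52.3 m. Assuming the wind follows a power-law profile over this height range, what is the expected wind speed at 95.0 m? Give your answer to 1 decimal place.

31.9 kt

First find α: α = ln(V₂/V₁)/ln(z₂/z₁) = ln(30.0/25.6)/ln(52.3/10.8) = 0.15861/1.57745 = 0.1005
Extrapolate from 52.3 m to 95.0 m: V₃ = 30.0 × (95.0/52.3)^0.1005 = 30.0 × 1.0619 = 31.8555 kt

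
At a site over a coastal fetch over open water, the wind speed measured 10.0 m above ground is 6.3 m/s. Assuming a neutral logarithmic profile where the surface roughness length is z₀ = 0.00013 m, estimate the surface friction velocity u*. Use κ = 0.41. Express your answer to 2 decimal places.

u* ≈ 0.23 m/s

Log law: V(z) = (u*/κ) · ln(z/z₀) ⇒ u* = κ · V / ln(z/z₀)
u* = 0.41 × 6.3 / ln(10.0/0.00013) = 0.41 × 6.3 / 11.2506
   = 2.5830 / 11.2506 = 0.2296 m/s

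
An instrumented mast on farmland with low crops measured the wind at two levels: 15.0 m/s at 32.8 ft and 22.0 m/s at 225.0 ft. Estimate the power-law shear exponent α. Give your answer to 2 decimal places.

Power law: V₂/V₁ = (z₂/z₁)^α ⇒ α = ln(V₂/V₁) / ln(z₂/z₁)
α = ln(22.0/15.0) / ln(225.0/32.8) = ln(1.4667) / ln(6.8598)
  = 0.38299 / 1.92567 = 0.19889

α ≈ 0.20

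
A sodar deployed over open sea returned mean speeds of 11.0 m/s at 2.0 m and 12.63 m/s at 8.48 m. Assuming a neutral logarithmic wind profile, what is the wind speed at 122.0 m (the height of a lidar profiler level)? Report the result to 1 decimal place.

Log law: V ∝ ln(z/z₀). From the pair, with r = V₁/V₂ = 0.87094,
ln z₀ = (ln z₁ − r·ln z₂)/(1 − r) = (0.6931 − 0.87094×2.1377)/0.12906 = -9.0554 → z₀ = 0.0001168 m
V₃ = V₁ · ln(z₃/z₀)/ln(z₁/z₀) = 11.0 × 13.8595/9.7486 = 15.6386 m/s

15.6 m/s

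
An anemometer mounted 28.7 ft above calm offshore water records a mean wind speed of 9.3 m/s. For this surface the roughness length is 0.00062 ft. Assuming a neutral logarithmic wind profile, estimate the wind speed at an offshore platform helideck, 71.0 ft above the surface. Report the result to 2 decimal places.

Log law: V(z) ∝ ln(z/z₀), so V₂/V₁ = ln(z₂/z₀) / ln(z₁/z₀).
ln(71.0/0.00062) = 11.6485, ln(28.7/0.00062) = 10.7427
V₂ = 9.3 × 11.6485/10.7427 = 9.3 × 1.0843 = 10.0841 m/s

10.08 m/s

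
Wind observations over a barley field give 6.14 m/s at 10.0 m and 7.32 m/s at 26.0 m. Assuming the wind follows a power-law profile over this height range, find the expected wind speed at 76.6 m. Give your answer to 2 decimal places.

First find α: α = ln(V₂/V₁)/ln(z₂/z₁) = ln(7.32/6.14)/ln(26.0/10.0) = 0.17579/0.95551 = 0.1840
Extrapolate from 26.0 m to 76.6 m: V₃ = 7.32 × (76.6/26.0)^0.1840 = 7.32 × 1.2199 = 8.9298 m/s

8.93 m/s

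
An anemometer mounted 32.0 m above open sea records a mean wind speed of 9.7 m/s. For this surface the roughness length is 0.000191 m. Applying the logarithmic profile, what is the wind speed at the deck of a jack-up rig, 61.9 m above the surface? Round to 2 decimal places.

Log law: V(z) ∝ ln(z/z₀), so V₂/V₁ = ln(z₂/z₀) / ln(z₁/z₀).
ln(61.9/0.000191) = 12.6888, ln(32.0/0.000191) = 12.0290
V₂ = 9.7 × 12.6888/12.0290 = 9.7 × 1.0548 = 10.2320 m/s

10.23 m/s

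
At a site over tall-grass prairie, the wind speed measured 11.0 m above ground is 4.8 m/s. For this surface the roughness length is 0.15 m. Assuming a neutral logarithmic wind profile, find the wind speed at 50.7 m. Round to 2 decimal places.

Log law: V(z) ∝ ln(z/z₀), so V₂/V₁ = ln(z₂/z₀) / ln(z₁/z₀).
ln(50.7/0.15) = 5.8230, ln(11.0/0.15) = 4.2950
V₂ = 4.8 × 5.8230/4.2950 = 4.8 × 1.3558 = 6.5077 m/s

6.51 m/s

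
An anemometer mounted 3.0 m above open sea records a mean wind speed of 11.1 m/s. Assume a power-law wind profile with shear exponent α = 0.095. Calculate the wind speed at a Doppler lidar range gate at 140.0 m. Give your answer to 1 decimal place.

16.0 m/s

Power-law profile: V₂ = V₁ · (z₂/z₁)^α
V₂ = 11.1 × (140.0/3.0)^0.095 = 11.1 × (46.6667)^0.095
    = 11.1 × 1.4406 = 15.9911 m/s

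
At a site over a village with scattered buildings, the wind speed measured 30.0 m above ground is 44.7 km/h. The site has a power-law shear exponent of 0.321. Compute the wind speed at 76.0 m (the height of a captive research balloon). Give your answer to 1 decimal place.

60.2 km/h

Power-law profile: V₂ = V₁ · (z₂/z₁)^α
V₂ = 44.7 × (76.0/30.0)^0.321 = 44.7 × (2.5333)^0.321
    = 44.7 × 1.3477 = 60.2411 km/h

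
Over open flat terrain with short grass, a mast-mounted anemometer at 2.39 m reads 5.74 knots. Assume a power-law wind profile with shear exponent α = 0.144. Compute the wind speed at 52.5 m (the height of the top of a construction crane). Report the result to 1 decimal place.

Power-law profile: V₂ = V₁ · (z₂/z₁)^α
V₂ = 5.74 × (52.5/2.39)^0.144 = 5.74 × (21.9665)^0.144
    = 5.74 × 1.5603 = 8.9562 knots

9.0 knots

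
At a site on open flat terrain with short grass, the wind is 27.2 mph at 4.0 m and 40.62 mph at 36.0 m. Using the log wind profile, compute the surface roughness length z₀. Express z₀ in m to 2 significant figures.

Log law: V(z) ∝ ln(z/z₀). With r = V₁/V₂ = 27.2/40.62 = 0.66962,
r · ln(z₂/z₀) = ln(z₁/z₀) ⇒ ln z₀ = (ln z₁ − r·ln z₂)/(1 − r)
ln z₀ = (1.38629 − 0.66962×3.58352) / 0.33038 = -3.0671
z₀ = exp(-3.0671) = 0.04656 m

z₀ ≈ 0.047 m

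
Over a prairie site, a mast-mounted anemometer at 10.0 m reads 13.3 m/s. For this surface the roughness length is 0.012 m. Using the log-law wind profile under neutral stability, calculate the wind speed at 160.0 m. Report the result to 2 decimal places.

Log law: V(z) ∝ ln(z/z₀), so V₂/V₁ = ln(z₂/z₀) / ln(z₁/z₀).
ln(160.0/0.012) = 9.4980, ln(10.0/0.012) = 6.7254
V₂ = 13.3 × 9.4980/6.7254 = 13.3 × 1.4123 = 18.7830 m/s

18.78 m/s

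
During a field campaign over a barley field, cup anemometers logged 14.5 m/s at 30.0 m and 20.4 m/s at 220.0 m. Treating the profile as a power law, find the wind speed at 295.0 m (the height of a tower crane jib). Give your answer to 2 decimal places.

21.45 m/s

First find α: α = ln(V₂/V₁)/ln(z₂/z₁) = ln(20.4/14.5)/ln(220.0/30.0) = 0.34139/1.99243 = 0.1713
Extrapolate from 220.0 m to 295.0 m: V₃ = 20.4 × (295.0/220.0)^0.1713 = 20.4 × 1.0515 = 21.4516 m/s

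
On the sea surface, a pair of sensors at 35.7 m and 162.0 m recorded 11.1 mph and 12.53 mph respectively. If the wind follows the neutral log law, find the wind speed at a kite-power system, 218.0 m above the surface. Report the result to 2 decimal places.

12.81 mph

Log law: V ∝ ln(z/z₀). From the pair, with r = V₁/V₂ = 0.88587,
ln z₀ = (ln z₁ − r·ln z₂)/(1 − r) = (3.5752 − 0.88587×5.0876)/0.11413 = -8.1648 → z₀ = 0.0002845 m
V₃ = V₁ · ln(z₃/z₀)/ln(z₁/z₀) = 11.1 × 13.5493/11.7400 = 12.8107 mph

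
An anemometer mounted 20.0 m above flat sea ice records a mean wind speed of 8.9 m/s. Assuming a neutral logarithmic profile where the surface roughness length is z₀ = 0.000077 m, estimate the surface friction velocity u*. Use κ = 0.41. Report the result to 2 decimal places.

Log law: V(z) = (u*/κ) · ln(z/z₀) ⇒ u* = κ · V / ln(z/z₀)
u* = 0.41 × 8.9 / ln(20.0/0.000077) = 0.41 × 8.9 / 12.4674
   = 3.6490 / 12.4674 = 0.2927 m/s

u* ≈ 0.29 m/s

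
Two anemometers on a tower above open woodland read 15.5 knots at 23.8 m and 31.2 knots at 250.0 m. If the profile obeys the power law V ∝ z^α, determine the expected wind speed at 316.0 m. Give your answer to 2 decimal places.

First find α: α = ln(V₂/V₁)/ln(z₂/z₁) = ln(31.2/15.5)/ln(250.0/23.8) = 0.69958/2.35178 = 0.2975
Extrapolate from 250.0 m to 316.0 m: V₃ = 31.2 × (316.0/250.0)^0.2975 = 31.2 × 1.0722 = 33.4519 knots

33.45 knots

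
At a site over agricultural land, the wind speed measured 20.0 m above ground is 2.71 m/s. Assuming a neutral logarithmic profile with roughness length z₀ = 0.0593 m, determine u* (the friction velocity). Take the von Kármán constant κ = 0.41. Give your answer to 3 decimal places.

Log law: V(z) = (u*/κ) · ln(z/z₀) ⇒ u* = κ · V / ln(z/z₀)
u* = 0.41 × 2.71 / ln(20.0/0.0593) = 0.41 × 2.71 / 5.8209
   = 1.1111 / 5.8209 = 0.1909 m/s

u* ≈ 0.191 m/s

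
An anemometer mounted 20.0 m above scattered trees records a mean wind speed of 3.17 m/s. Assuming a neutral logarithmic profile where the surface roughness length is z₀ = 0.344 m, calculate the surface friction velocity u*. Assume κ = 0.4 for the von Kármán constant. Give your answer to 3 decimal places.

Log law: V(z) = (u*/κ) · ln(z/z₀) ⇒ u* = κ · V / ln(z/z₀)
u* = 0.4 × 3.17 / ln(20.0/0.344) = 0.4 × 3.17 / 4.0628
   = 1.2680 / 4.0628 = 0.3121 m/s

u* ≈ 0.312 m/s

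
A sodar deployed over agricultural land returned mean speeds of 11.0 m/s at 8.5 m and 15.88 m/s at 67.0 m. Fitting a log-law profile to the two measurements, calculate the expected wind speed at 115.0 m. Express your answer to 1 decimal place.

17.2 m/s

Log law: V ∝ ln(z/z₀). From the pair, with r = V₁/V₂ = 0.69270,
ln z₀ = (ln z₁ − r·ln z₂)/(1 − r) = (2.1401 − 0.69270×4.2047)/0.30730 = -2.5138 → z₀ = 0.08096 m
V₃ = V₁ · ln(z₃/z₀)/ln(z₁/z₀) = 11.0 × 7.2587/4.6539 = 17.1569 m/s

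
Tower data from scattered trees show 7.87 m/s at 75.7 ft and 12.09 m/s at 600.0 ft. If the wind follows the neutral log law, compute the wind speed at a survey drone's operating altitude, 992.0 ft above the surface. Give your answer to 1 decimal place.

13.1 m/s

Log law: V ∝ ln(z/z₀). From the pair, with r = V₁/V₂ = 0.65095,
ln z₀ = (ln z₁ − r·ln z₂)/(1 − r) = (4.3268 − 0.65095×6.3969)/0.34905 = 0.4661 → z₀ = 1.594 ft
V₃ = V₁ · ln(z₃/z₀)/ln(z₁/z₀) = 7.87 × 6.4336/3.8607 = 13.1149 m/s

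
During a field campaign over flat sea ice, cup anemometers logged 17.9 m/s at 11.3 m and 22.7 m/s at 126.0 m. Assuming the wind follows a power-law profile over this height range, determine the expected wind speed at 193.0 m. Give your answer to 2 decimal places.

First find α: α = ln(V₂/V₁)/ln(z₂/z₁) = ln(22.7/17.9)/ln(126.0/11.3) = 0.23756/2.41148 = 0.0985
Extrapolate from 126.0 m to 193.0 m: V₃ = 22.7 × (193.0/126.0)^0.0985 = 22.7 × 1.0429 = 23.6739 m/s

23.67 m/s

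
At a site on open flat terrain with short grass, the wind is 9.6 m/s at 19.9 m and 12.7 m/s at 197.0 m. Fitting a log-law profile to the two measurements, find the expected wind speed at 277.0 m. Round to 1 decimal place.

13.2 m/s

Log law: V ∝ ln(z/z₀). From the pair, with r = V₁/V₂ = 0.75591,
ln z₀ = (ln z₁ − r·ln z₂)/(1 − r) = (2.9907 − 0.75591×5.2832)/0.24409 = -4.1086 → z₀ = 0.01643 m
V₃ = V₁ · ln(z₃/z₀)/ln(z₁/z₀) = 9.6 × 9.7326/7.0993 = 13.1609 m/s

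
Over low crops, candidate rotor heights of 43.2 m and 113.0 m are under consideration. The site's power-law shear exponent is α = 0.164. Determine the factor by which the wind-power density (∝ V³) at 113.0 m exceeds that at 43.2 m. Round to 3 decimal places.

1.605

Speed ratio: V_B/V_A = (z_B/z_A)^α = (113.0/43.2)^0.164 = (2.6157)^0.164 = 1.17081
Power-density ratio: P_B/P_A = (V_B/V_A)³ = (1.17081)³ = 1.60493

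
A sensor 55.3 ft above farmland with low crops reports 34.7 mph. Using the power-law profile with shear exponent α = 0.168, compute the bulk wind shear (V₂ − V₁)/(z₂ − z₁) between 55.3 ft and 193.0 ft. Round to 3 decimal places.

0.059 mph/ft

Power law: V₂ = V₁ · (z₂/z₁)^α = 34.7 × (3.4901)^0.168 = 42.8080 mph
ΔV/Δz = (42.8080 − 34.7)/(193.0 − 55.3) = 8.1080/137.7000 = 0.05888 mph/ft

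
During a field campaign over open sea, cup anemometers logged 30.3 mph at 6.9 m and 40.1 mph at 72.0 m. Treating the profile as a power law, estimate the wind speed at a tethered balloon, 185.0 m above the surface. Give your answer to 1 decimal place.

44.9 mph

First find α: α = ln(V₂/V₁)/ln(z₂/z₁) = ln(40.1/30.3)/ln(72.0/6.9) = 0.28023/2.34514 = 0.1195
Extrapolate from 72.0 m to 185.0 m: V₃ = 40.1 × (185.0/72.0)^0.1195 = 40.1 × 1.1194 = 44.8867 mph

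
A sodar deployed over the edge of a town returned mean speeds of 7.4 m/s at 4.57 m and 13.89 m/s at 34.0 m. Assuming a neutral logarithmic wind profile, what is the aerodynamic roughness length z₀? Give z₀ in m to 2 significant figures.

z₀ ≈ 0.46 m

Log law: V(z) ∝ ln(z/z₀). With r = V₁/V₂ = 7.4/13.89 = 0.53276,
r · ln(z₂/z₀) = ln(z₁/z₀) ⇒ ln z₀ = (ln z₁ − r·ln z₂)/(1 − r)
ln z₀ = (1.51951 − 0.53276×3.52636) / 0.46724 = -0.7687
z₀ = exp(-0.7687) = 0.4636 m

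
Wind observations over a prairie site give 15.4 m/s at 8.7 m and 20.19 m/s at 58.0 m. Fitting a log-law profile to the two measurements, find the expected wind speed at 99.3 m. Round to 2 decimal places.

Log law: V ∝ ln(z/z₀). From the pair, with r = V₁/V₂ = 0.76275,
ln z₀ = (ln z₁ − r·ln z₂)/(1 − r) = (2.1633 − 0.76275×4.0604)/0.23725 = -3.9360 → z₀ = 0.01953 m
V₃ = V₁ · ln(z₃/z₀)/ln(z₁/z₀) = 15.4 × 8.5341/6.0993 = 21.5476 m/s

21.55 m/s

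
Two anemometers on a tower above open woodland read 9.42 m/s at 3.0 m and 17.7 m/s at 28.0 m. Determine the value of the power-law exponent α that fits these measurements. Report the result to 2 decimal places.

Power law: V₂/V₁ = (z₂/z₁)^α ⇒ α = ln(V₂/V₁) / ln(z₂/z₁)
α = ln(17.7/9.42) / ln(28.0/3.0) = ln(1.8790) / ln(9.3333)
  = 0.63073 / 2.23359 = 0.28238

α ≈ 0.28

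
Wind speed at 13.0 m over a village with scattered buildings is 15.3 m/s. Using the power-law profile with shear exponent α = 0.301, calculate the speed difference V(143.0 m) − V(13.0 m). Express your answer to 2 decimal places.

16.19 m/s

Power law: V₂ = V₁ · (z₂/z₁)^α = 15.3 × (11.0000)^0.301 = 31.4884 m/s
ΔV = 31.4884 − 15.3 = 16.1884 m/s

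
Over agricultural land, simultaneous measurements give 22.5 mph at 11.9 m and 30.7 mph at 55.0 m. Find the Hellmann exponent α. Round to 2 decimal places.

α ≈ 0.20

Power law: V₂/V₁ = (z₂/z₁)^α ⇒ α = ln(V₂/V₁) / ln(z₂/z₁)
α = ln(30.7/22.5) / ln(55.0/11.9) = ln(1.3644) / ln(4.6218)
  = 0.31075 / 1.53079 = 0.20300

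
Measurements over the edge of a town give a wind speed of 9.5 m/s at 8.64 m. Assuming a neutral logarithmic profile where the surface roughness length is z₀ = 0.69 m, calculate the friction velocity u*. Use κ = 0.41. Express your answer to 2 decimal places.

u* ≈ 1.54 m/s

Log law: V(z) = (u*/κ) · ln(z/z₀) ⇒ u* = κ · V / ln(z/z₀)
u* = 0.41 × 9.5 / ln(8.64/0.69) = 0.41 × 9.5 / 2.5275
   = 3.8950 / 2.5275 = 1.5411 m/s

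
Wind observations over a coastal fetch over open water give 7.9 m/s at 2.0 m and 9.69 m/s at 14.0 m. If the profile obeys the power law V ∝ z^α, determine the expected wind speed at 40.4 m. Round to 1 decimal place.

First find α: α = ln(V₂/V₁)/ln(z₂/z₁) = ln(9.69/7.9)/ln(14.0/2.0) = 0.20423/1.94591 = 0.1050
Extrapolate from 14.0 m to 40.4 m: V₃ = 9.69 × (40.4/14.0)^0.1050 = 9.69 × 1.1176 = 10.8300 m/s

10.8 m/s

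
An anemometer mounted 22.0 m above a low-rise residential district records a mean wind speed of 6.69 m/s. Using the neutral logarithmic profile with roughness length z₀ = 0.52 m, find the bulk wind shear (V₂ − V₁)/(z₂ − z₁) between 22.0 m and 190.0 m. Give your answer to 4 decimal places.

0.0229 m/s/m

Log law: V₂ = V₁ · ln(z₂/z₀)/ln(z₁/z₀) = 6.69 × 5.9010/3.7450 = 10.5414 m/s
ΔV/Δz = (10.5414 − 6.69)/(190.0 − 22.0) = 3.8514/168.0000 = 0.02293 m/s/m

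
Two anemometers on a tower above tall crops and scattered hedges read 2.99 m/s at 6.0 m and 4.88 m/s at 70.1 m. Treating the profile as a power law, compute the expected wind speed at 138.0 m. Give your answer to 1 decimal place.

5.6 m/s

First find α: α = ln(V₂/V₁)/ln(z₂/z₁) = ln(4.88/2.99)/ln(70.1/6.0) = 0.48987/2.45816 = 0.1993
Extrapolate from 70.1 m to 138.0 m: V₃ = 4.88 × (138.0/70.1)^0.1993 = 4.88 × 1.1445 = 5.5852 m/s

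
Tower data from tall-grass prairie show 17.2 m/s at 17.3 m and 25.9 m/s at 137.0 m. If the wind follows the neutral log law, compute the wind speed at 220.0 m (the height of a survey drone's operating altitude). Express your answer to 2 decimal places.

27.89 m/s

Log law: V ∝ ln(z/z₀). From the pair, with r = V₁/V₂ = 0.66409,
ln z₀ = (ln z₁ − r·ln z₂)/(1 − r) = (2.8507 − 0.66409×4.9200)/0.33591 = -1.2403 → z₀ = 0.2893 m
V₃ = V₁ · ln(z₃/z₀)/ln(z₁/z₀) = 17.2 × 6.6339/4.0910 = 27.8914 m/s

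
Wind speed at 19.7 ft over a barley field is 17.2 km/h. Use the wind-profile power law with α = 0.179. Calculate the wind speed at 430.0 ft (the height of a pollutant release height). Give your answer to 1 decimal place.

Power-law profile: V₂ = V₁ · (z₂/z₁)^α
V₂ = 17.2 × (430.0/19.7)^0.179 = 17.2 × (21.8274)^0.179
    = 17.2 × 1.7365 = 29.8683 km/h

29.9 km/h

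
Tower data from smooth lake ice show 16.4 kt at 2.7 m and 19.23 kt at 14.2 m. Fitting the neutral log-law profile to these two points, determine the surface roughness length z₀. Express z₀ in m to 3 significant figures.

z₀ ≈ 0.000179 m

Log law: V(z) ∝ ln(z/z₀). With r = V₁/V₂ = 16.4/19.23 = 0.85283,
r · ln(z₂/z₀) = ln(z₁/z₀) ⇒ ln z₀ = (ln z₁ − r·ln z₂)/(1 − r)
ln z₀ = (0.99325 − 0.85283×2.65324) / 0.14717 = -8.6265
z₀ = exp(-8.6265) = 0.0001793 m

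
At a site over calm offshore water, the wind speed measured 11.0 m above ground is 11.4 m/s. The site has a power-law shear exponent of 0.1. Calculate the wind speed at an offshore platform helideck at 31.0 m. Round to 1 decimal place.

12.6 m/s

Power-law profile: V₂ = V₁ · (z₂/z₁)^α
V₂ = 11.4 × (31.0/11.0)^0.1 = 11.4 × (2.8182)^0.1
    = 11.4 × 1.1092 = 12.6445 m/s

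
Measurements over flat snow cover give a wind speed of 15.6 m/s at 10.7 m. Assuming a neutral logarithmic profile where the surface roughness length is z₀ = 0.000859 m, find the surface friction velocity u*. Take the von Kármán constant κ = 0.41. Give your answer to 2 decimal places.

Log law: V(z) = (u*/κ) · ln(z/z₀) ⇒ u* = κ · V / ln(z/z₀)
u* = 0.41 × 15.6 / ln(10.7/0.000859) = 0.41 × 15.6 / 9.4300
   = 6.3960 / 9.4300 = 0.6783 m/s

u* ≈ 0.68 m/s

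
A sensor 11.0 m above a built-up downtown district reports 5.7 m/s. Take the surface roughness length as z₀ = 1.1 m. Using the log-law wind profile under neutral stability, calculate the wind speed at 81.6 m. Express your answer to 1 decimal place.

10.7 m/s

Log law: V(z) ∝ ln(z/z₀), so V₂/V₁ = ln(z₂/z₀) / ln(z₁/z₀).
ln(81.6/1.1) = 4.3065, ln(11.0/1.1) = 2.3026
V₂ = 5.7 × 4.3065/2.3026 = 5.7 × 1.8703 = 10.6607 m/s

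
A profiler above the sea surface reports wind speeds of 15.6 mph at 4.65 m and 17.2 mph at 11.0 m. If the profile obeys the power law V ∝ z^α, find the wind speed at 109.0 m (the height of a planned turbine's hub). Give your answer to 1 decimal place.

22.3 mph

First find α: α = ln(V₂/V₁)/ln(z₂/z₁) = ln(17.2/15.6)/ln(11.0/4.65) = 0.09764/0.86103 = 0.1134
Extrapolate from 11.0 m to 109.0 m: V₃ = 17.2 × (109.0/11.0)^0.1134 = 17.2 × 1.2970 = 22.3088 mph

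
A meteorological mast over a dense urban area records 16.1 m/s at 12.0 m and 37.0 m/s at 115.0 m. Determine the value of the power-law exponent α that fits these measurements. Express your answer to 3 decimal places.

Power law: V₂/V₁ = (z₂/z₁)^α ⇒ α = ln(V₂/V₁) / ln(z₂/z₁)
α = ln(37.0/16.1) / ln(115.0/12.0) = ln(2.2981) / ln(9.5833)
  = 0.83210 / 2.26003 = 0.36818

α ≈ 0.368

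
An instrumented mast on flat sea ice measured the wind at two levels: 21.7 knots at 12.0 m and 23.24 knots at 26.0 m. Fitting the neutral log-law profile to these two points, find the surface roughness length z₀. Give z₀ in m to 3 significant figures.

Log law: V(z) ∝ ln(z/z₀). With r = V₁/V₂ = 21.7/23.24 = 0.93373,
r · ln(z₂/z₀) = ln(z₁/z₀) ⇒ ln z₀ = (ln z₁ − r·ln z₂)/(1 − r)
ln z₀ = (2.48491 − 0.93373×3.25810) / 0.06627 = -8.4100
z₀ = exp(-8.4100) = 0.0002226 m

z₀ ≈ 0.000223 m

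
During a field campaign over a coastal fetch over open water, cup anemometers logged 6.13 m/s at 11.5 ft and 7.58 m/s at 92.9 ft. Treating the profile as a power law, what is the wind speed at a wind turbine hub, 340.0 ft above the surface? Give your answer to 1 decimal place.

8.6 m/s

First find α: α = ln(V₂/V₁)/ln(z₂/z₁) = ln(7.58/6.13)/ln(92.9/11.5) = 0.21232/2.08918 = 0.1016
Extrapolate from 92.9 ft to 340.0 ft: V₃ = 7.58 × (340.0/92.9)^0.1016 = 7.58 × 1.1409 = 8.6483 m/s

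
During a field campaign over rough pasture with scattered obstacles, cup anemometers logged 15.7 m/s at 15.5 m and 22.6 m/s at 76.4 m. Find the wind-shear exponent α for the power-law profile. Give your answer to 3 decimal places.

Power law: V₂/V₁ = (z₂/z₁)^α ⇒ α = ln(V₂/V₁) / ln(z₂/z₁)
α = ln(22.6/15.7) / ln(76.4/15.5) = ln(1.4395) / ln(4.9290)
  = 0.36429 / 1.59514 = 0.22837

α ≈ 0.228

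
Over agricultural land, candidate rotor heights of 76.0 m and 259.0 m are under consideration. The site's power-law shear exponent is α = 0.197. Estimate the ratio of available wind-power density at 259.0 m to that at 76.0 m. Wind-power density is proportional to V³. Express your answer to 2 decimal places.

Speed ratio: V_B/V_A = (z_B/z_A)^α = (259.0/76.0)^0.197 = (3.4079)^0.197 = 1.27321
Power-density ratio: P_B/P_A = (V_B/V_A)³ = (1.27321)³ = 2.06395

2.06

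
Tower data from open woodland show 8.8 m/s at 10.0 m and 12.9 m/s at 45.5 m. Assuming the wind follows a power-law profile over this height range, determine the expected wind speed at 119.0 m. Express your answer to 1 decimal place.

16.4 m/s

First find α: α = ln(V₂/V₁)/ln(z₂/z₁) = ln(12.9/8.8)/ln(45.5/10.0) = 0.38248/1.51513 = 0.2524
Extrapolate from 45.5 m to 119.0 m: V₃ = 12.9 × (119.0/45.5)^0.2524 = 12.9 × 1.2747 = 16.4434 m/s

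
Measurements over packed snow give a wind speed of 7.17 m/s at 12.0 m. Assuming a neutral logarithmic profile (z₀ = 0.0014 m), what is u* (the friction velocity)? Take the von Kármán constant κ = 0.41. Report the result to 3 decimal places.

u* ≈ 0.325 m/s

Log law: V(z) = (u*/κ) · ln(z/z₀) ⇒ u* = κ · V / ln(z/z₀)
u* = 0.41 × 7.17 / ln(12.0/0.0014) = 0.41 × 7.17 / 9.0562
   = 2.9397 / 9.0562 = 0.3246 m/s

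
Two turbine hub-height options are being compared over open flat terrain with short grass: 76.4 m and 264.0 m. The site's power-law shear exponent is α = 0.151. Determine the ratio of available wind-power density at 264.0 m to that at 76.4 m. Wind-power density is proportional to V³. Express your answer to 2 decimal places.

Speed ratio: V_B/V_A = (z_B/z_A)^α = (264.0/76.4)^0.151 = (3.4555)^0.151 = 1.20591
Power-density ratio: P_B/P_A = (V_B/V_A)³ = (1.20591)³ = 1.75366

1.75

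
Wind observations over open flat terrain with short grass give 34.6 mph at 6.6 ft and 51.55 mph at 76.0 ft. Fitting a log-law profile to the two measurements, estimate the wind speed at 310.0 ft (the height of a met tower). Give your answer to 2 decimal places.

61.30 mph

Log law: V ∝ ln(z/z₀). From the pair, with r = V₁/V₂ = 0.67119,
ln z₀ = (ln z₁ − r·ln z₂)/(1 − r) = (1.8871 − 0.67119×4.3307)/0.32881 = -3.1012 → z₀ = 0.04500 ft
V₃ = V₁ · ln(z₃/z₀)/ln(z₁/z₀) = 34.6 × 8.8377/4.9882 = 61.3013 mph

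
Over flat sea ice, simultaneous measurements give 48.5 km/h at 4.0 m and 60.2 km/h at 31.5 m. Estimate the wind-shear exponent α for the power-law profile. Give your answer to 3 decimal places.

α ≈ 0.105

Power law: V₂/V₁ = (z₂/z₁)^α ⇒ α = ln(V₂/V₁) / ln(z₂/z₁)
α = ln(60.2/48.5) / ln(31.5/4.0) = ln(1.2412) / ln(7.8750)
  = 0.21611 / 2.06369 = 0.10472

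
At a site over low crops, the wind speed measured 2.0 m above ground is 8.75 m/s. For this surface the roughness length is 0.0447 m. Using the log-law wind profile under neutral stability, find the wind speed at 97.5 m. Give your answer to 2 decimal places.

17.70 m/s

Log law: V(z) ∝ ln(z/z₀), so V₂/V₁ = ln(z₂/z₀) / ln(z₁/z₀).
ln(97.5/0.0447) = 7.6876, ln(2.0/0.0447) = 3.8009
V₂ = 8.75 × 7.6876/3.8009 = 8.75 × 2.0226 = 17.6975 m/s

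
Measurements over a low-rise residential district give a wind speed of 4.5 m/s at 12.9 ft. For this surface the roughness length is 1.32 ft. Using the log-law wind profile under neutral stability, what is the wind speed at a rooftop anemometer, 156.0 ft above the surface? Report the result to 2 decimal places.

Log law: V(z) ∝ ln(z/z₀), so V₂/V₁ = ln(z₂/z₀) / ln(z₁/z₀).
ln(156.0/1.32) = 4.7722, ln(12.9/1.32) = 2.2796
V₂ = 4.5 × 4.7722/2.2796 = 4.5 × 2.0935 = 9.4205 m/s

9.42 m/s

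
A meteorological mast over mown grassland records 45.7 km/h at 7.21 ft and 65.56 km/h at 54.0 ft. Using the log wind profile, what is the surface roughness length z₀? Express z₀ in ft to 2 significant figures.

z₀ ≈ 0.070 ft

Log law: V(z) ∝ ln(z/z₀). With r = V₁/V₂ = 45.7/65.56 = 0.69707,
r · ln(z₂/z₀) = ln(z₁/z₀) ⇒ ln z₀ = (ln z₁ − r·ln z₂)/(1 − r)
ln z₀ = (1.97547 − 0.69707×3.98898) / 0.30293 = -2.6578
z₀ = exp(-2.6578) = 0.07010 ft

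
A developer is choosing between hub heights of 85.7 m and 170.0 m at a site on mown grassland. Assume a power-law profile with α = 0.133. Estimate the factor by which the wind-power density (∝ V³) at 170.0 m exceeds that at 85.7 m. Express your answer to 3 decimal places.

1.314

Speed ratio: V_B/V_A = (z_B/z_A)^α = (170.0/85.7)^0.133 = (1.9837)^0.133 = 1.09538
Power-density ratio: P_B/P_A = (V_B/V_A)³ = (1.09538)³ = 1.31429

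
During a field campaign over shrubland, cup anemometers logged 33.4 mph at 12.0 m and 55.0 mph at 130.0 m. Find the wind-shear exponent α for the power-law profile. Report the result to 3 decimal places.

α ≈ 0.209

Power law: V₂/V₁ = (z₂/z₁)^α ⇒ α = ln(V₂/V₁) / ln(z₂/z₁)
α = ln(55.0/33.4) / ln(130.0/12.0) = ln(1.6467) / ln(10.8333)
  = 0.49878 / 2.38263 = 0.20934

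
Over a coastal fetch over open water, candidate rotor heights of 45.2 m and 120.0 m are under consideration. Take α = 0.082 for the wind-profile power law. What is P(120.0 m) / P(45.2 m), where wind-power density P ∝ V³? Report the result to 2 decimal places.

Speed ratio: V_B/V_A = (z_B/z_A)^α = (120.0/45.2)^0.082 = (2.6549)^0.082 = 1.08336
Power-density ratio: P_B/P_A = (V_B/V_A)³ = (1.08336)³ = 1.27149

1.27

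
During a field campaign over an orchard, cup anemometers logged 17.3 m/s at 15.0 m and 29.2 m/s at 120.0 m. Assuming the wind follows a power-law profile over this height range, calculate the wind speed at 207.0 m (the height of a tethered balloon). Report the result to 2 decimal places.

First find α: α = ln(V₂/V₁)/ln(z₂/z₁) = ln(29.2/17.3)/ln(120.0/15.0) = 0.52346/2.07944 = 0.2517
Extrapolate from 120.0 m to 207.0 m: V₃ = 29.2 × (207.0/120.0)^0.2517 = 29.2 × 1.1471 = 33.4958 m/s

33.50 m/s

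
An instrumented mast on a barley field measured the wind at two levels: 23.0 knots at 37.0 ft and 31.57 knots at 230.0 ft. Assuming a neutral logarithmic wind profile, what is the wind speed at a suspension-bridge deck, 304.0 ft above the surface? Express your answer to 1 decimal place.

32.9 knots

Log law: V ∝ ln(z/z₀). From the pair, with r = V₁/V₂ = 0.72854,
ln z₀ = (ln z₁ − r·ln z₂)/(1 − r) = (3.6109 − 0.72854×5.4381)/0.27146 = -1.2928 → z₀ = 0.2745 ft
V₃ = V₁ · ln(z₃/z₀)/ln(z₁/z₀) = 23.0 × 7.0098/4.9037 = 32.8784 knots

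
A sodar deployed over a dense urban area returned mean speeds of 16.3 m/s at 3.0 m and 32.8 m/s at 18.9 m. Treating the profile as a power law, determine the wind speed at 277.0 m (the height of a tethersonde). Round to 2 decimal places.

First find α: α = ln(V₂/V₁)/ln(z₂/z₁) = ln(32.8/16.3)/ln(18.9/3.0) = 0.69926/1.84055 = 0.3799
Extrapolate from 18.9 m to 277.0 m: V₃ = 32.8 × (277.0/18.9)^0.3799 = 32.8 × 2.7733 = 90.9638 m/s

90.96 m/s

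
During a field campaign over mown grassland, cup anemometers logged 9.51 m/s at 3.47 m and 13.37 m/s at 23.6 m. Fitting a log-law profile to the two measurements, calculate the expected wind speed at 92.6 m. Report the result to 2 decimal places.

16.12 m/s

Log law: V ∝ ln(z/z₀). From the pair, with r = V₁/V₂ = 0.71129,
ln z₀ = (ln z₁ − r·ln z₂)/(1 − r) = (1.2442 − 0.71129×3.1612)/0.28871 = -3.4790 → z₀ = 0.03084 m
V₃ = V₁ · ln(z₃/z₀)/ln(z₁/z₀) = 9.51 × 8.0073/4.7232 = 16.1225 m/s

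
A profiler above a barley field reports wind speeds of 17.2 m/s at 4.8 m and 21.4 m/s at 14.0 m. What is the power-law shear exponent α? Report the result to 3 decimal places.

Power law: V₂/V₁ = (z₂/z₁)^α ⇒ α = ln(V₂/V₁) / ln(z₂/z₁)
α = ln(21.4/17.2) / ln(14.0/4.8) = ln(1.2442) / ln(2.9167)
  = 0.21848 / 1.07044 = 0.20410

α ≈ 0.204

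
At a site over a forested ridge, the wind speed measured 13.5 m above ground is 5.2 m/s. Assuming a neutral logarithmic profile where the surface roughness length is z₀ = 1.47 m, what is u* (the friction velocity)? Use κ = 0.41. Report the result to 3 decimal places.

u* ≈ 0.961 m/s

Log law: V(z) = (u*/κ) · ln(z/z₀) ⇒ u* = κ · V / ln(z/z₀)
u* = 0.41 × 5.2 / ln(13.5/1.47) = 0.41 × 5.2 / 2.2174
   = 2.1320 / 2.2174 = 0.9615 m/s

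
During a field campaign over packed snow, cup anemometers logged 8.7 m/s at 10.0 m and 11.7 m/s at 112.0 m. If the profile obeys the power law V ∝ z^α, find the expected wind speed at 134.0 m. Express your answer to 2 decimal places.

First find α: α = ln(V₂/V₁)/ln(z₂/z₁) = ln(11.7/8.7)/ln(112.0/10.0) = 0.29627/2.41591 = 0.1226
Extrapolate from 112.0 m to 134.0 m: V₃ = 11.7 × (134.0/112.0)^0.1226 = 11.7 × 1.0222 = 11.9602 m/s

11.96 m/s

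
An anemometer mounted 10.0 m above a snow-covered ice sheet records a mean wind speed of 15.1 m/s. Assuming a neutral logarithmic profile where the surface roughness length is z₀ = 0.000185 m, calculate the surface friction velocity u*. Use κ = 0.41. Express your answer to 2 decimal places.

u* ≈ 0.57 m/s

Log law: V(z) = (u*/κ) · ln(z/z₀) ⇒ u* = κ · V / ln(z/z₀)
u* = 0.41 × 15.1 / ln(10.0/0.000185) = 0.41 × 15.1 / 10.8977
   = 6.1910 / 10.8977 = 0.5681 m/s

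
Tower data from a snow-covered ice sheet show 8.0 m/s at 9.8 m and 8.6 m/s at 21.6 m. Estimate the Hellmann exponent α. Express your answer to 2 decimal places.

α ≈ 0.09

Power law: V₂/V₁ = (z₂/z₁)^α ⇒ α = ln(V₂/V₁) / ln(z₂/z₁)
α = ln(8.6/8.0) / ln(21.6/9.8) = ln(1.0750) / ln(2.2041)
  = 0.07232 / 0.79031 = 0.09151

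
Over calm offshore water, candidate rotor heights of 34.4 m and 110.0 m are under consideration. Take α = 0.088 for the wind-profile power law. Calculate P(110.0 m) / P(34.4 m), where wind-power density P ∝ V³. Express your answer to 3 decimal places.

1.359

Speed ratio: V_B/V_A = (z_B/z_A)^α = (110.0/34.4)^0.088 = (3.1977)^0.088 = 1.10771
Power-density ratio: P_B/P_A = (V_B/V_A)³ = (1.10771)³ = 1.35918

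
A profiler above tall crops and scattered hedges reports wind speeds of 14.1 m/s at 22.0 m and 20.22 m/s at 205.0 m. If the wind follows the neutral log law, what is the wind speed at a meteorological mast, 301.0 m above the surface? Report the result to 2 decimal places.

21.27 m/s

Log law: V ∝ ln(z/z₀). From the pair, with r = V₁/V₂ = 0.69733,
ln z₀ = (ln z₁ − r·ln z₂)/(1 − r) = (3.0910 − 0.69733×5.3230)/0.30267 = -2.0512 → z₀ = 0.1286 m
V₃ = V₁ · ln(z₃/z₀)/ln(z₁/z₀) = 14.1 × 7.7583/5.1423 = 21.2732 m/s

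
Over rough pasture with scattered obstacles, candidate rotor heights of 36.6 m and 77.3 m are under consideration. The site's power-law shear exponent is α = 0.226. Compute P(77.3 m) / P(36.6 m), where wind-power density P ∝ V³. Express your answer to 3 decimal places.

1.660

Speed ratio: V_B/V_A = (z_B/z_A)^α = (77.3/36.6)^0.226 = (2.1120)^0.226 = 1.18408
Power-density ratio: P_B/P_A = (V_B/V_A)³ = (1.18408)³ = 1.66014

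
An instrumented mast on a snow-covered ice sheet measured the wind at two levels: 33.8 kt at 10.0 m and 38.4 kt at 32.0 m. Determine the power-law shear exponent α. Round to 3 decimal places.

α ≈ 0.110

Power law: V₂/V₁ = (z₂/z₁)^α ⇒ α = ln(V₂/V₁) / ln(z₂/z₁)
α = ln(38.4/33.8) / ln(32.0/10.0) = ln(1.1361) / ln(3.2000)
  = 0.12760 / 1.16315 = 0.10970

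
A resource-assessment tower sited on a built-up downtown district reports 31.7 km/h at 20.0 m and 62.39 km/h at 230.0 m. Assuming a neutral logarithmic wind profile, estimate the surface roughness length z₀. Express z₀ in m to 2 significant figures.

Log law: V(z) ∝ ln(z/z₀). With r = V₁/V₂ = 31.7/62.39 = 0.50809,
r · ln(z₂/z₀) = ln(z₁/z₀) ⇒ ln z₀ = (ln z₁ − r·ln z₂)/(1 − r)
ln z₀ = (2.99573 − 0.50809×5.43808) / 0.49191 = 0.4730
z₀ = exp(0.4730) = 1.605 m

z₀ ≈ 1.6 m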